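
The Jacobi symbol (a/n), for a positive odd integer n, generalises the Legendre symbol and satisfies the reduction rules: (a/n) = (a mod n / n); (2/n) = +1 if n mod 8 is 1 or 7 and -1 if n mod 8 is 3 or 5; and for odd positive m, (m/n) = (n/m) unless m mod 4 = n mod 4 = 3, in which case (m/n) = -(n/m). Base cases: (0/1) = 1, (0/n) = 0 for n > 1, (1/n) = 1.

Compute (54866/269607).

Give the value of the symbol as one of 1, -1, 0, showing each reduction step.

-1

54866 = 2^1·27433; (2/269607) = +1 since 269607 mod 8 = 7, so (54866/269607) = (+1)^1·(27433/269607); sign now +1
reciprocity: (27433/269607) = +1·(269607/27433) since 27433 mod 4 = 1, 269607 mod 4 = 3; sign now +1
(269607/27433) = (22710/27433)   [reduce mod 27433]
22710 = 2^1·11355; (2/27433) = +1 since 27433 mod 8 = 1, so (22710/27433) = (+1)^1·(11355/27433); sign now +1
reciprocity: (11355/27433) = +1·(27433/11355) since 11355 mod 4 = 3, 27433 mod 4 = 1; sign now +1
(27433/11355) = (4723/11355)   [reduce mod 11355]
reciprocity: (4723/11355) = -1·(11355/4723) since 4723 mod 4 = 3, 11355 mod 4 = 3; sign now -1
(11355/4723) = (1909/4723)   [reduce mod 4723]
reciprocity: (1909/4723) = +1·(4723/1909) since 1909 mod 4 = 1, 4723 mod 4 = 3; sign now -1
(4723/1909) = (905/1909)   [reduce mod 1909]
reciprocity: (905/1909) = +1·(1909/905) since 905 mod 4 = 1, 1909 mod 4 = 1; sign now -1
(1909/905) = (99/905)   [reduce mod 905]
reciprocity: (99/905) = +1·(905/99) since 99 mod 4 = 3, 905 mod 4 = 1; sign now -1
(905/99) = (14/99)   [reduce mod 99]
14 = 2^1·7; (2/99) = -1 since 99 mod 8 = 3, so (14/99) = (-1)^1·(7/99); sign now +1
reciprocity: (7/99) = -1·(99/7) since 7 mod 4 = 3, 99 mod 4 = 3; sign now -1
(99/7) = (1/7)   [reduce mod 7]
(1/7) = 1; final value = sign = -1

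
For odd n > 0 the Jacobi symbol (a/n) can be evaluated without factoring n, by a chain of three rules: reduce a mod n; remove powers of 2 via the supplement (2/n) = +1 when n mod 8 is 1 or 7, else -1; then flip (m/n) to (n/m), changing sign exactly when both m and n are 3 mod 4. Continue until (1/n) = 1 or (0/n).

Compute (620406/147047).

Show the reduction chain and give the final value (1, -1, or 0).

-1

(620406/147047): 620406 mod 147047 = 32218, so (620406/147047) = (32218/147047)
factor out 2^1: 32218 = 2^1·16109; with 147047 mod 8 = 7, (2/147047) = +1; sign now +1; continue with (16109/147047)
flip (16109/147047) -> (147047/16109): both odd, 16109 mod 4 = 1, 147047 mod 4 = 3, so the flip contributes +1; sign now +1
(147047/16109): 147047 mod 16109 = 2066, so (147047/16109) = (2066/16109)
factor out 2^1: 2066 = 2^1·1033; with 16109 mod 8 = 5, (2/16109) = -1; sign now -1; continue with (1033/16109)
flip (1033/16109) -> (16109/1033): both odd, 1033 mod 4 = 1, 16109 mod 4 = 1, so the flip contributes +1; sign now -1
(16109/1033): 16109 mod 1033 = 614, so (16109/1033) = (614/1033)
factor out 2^1: 614 = 2^1·307; with 1033 mod 8 = 1, (2/1033) = +1; sign now -1; continue with (307/1033)
flip (307/1033) -> (1033/307): both odd, 307 mod 4 = 3, 1033 mod 4 = 1, so the flip contributes +1; sign now -1
(1033/307): 1033 mod 307 = 112, so (1033/307) = (112/307)
factor out 2^4: 112 = 2^4·7; with 307 mod 8 = 3, (2/307) = -1; sign now -1; continue with (7/307)
flip (7/307) -> (307/7): both odd, 7 mod 4 = 3, 307 mod 4 = 3, so the flip contributes -1; sign now +1
(307/7): 307 mod 7 = 6, so (307/7) = (6/7)
factor out 2^1: 6 = 2^1·3; with 7 mod 8 = 7, (2/7) = +1; sign now +1; continue with (3/7)
flip (3/7) -> (7/3): both odd, 3 mod 4 = 3, 7 mod 4 = 3, so the flip contributes -1; sign now -1
(7/3): 7 mod 3 = 1, so (7/3) = (1/3)
reached (1/3) = 1, so the symbol is -1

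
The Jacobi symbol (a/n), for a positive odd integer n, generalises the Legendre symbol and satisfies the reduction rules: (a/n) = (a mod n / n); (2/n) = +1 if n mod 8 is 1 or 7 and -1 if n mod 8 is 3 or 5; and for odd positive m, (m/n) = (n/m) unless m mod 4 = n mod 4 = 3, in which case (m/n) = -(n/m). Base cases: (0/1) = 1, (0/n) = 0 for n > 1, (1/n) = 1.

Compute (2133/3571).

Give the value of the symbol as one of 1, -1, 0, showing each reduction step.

1

flip (2133/3571) -> (3571/2133): both odd, 2133 mod 4 = 1, 3571 mod 4 = 3, so the flip contributes +1; sign now +1
(3571/2133): 3571 mod 2133 = 1438, so (3571/2133) = (1438/2133)
factor out 2^1: 1438 = 2^1·719; with 2133 mod 8 = 5, (2/2133) = -1; sign now -1; continue with (719/2133)
flip (719/2133) -> (2133/719): both odd, 719 mod 4 = 3, 2133 mod 4 = 1, so the flip contributes +1; sign now -1
(2133/719): 2133 mod 719 = 695, so (2133/719) = (695/719)
flip (695/719) -> (719/695): both odd, 695 mod 4 = 3, 719 mod 4 = 3, so the flip contributes -1; sign now +1
(719/695): 719 mod 695 = 24, so (719/695) = (24/695)
factor out 2^3: 24 = 2^3·3; with 695 mod 8 = 7, (2/695) = +1; sign now +1; continue with (3/695)
flip (3/695) -> (695/3): both odd, 3 mod 4 = 3, 695 mod 4 = 3, so the flip contributes -1; sign now -1
(695/3): 695 mod 3 = 2, so (695/3) = (2/3)
factor out 2^1: 2 = 2^1·1; with 3 mod 8 = 3, (2/3) = -1; sign now +1; continue with (1/3)
reached (1/3) = 1, so the symbol is +1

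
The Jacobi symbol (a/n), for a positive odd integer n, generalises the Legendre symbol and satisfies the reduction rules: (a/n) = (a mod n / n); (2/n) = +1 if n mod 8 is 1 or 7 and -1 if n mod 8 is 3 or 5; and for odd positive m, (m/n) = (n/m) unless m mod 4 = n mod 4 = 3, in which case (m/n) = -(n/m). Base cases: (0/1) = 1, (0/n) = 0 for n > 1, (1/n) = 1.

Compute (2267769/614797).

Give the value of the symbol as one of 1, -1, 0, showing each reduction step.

1

(2267769/614797): 2267769 mod 614797 = 423378, so (2267769/614797) = (423378/614797)
factor out 2^1: 423378 = 2^1·211689; with 614797 mod 8 = 5, (2/614797) = -1; sign now -1; continue with (211689/614797)
flip (211689/614797) -> (614797/211689): both odd, 211689 mod 4 = 1, 614797 mod 4 = 1, so the flip contributes +1; sign now -1
(614797/211689): 614797 mod 211689 = 191419, so (614797/211689) = (191419/211689)
flip (191419/211689) -> (211689/191419): both odd, 191419 mod 4 = 3, 211689 mod 4 = 1, so the flip contributes +1; sign now -1
(211689/191419): 211689 mod 191419 = 20270, so (211689/191419) = (20270/191419)
factor out 2^1: 20270 = 2^1·10135; with 191419 mod 8 = 3, (2/191419) = -1; sign now +1; continue with (10135/191419)
flip (10135/191419) -> (191419/10135): both odd, 10135 mod 4 = 3, 191419 mod 4 = 3, so the flip contributes -1; sign now -1
(191419/10135): 191419 mod 10135 = 8989, so (191419/10135) = (8989/10135)
flip (8989/10135) -> (10135/8989): both odd, 8989 mod 4 = 1, 10135 mod 4 = 3, so the flip contributes +1; sign now -1
(10135/8989): 10135 mod 8989 = 1146, so (10135/8989) = (1146/8989)
factor out 2^1: 1146 = 2^1·573; with 8989 mod 8 = 5, (2/8989) = -1; sign now +1; continue with (573/8989)
flip (573/8989) -> (8989/573): both odd, 573 mod 4 = 1, 8989 mod 4 = 1, so the flip contributes +1; sign now +1
(8989/573): 8989 mod 573 = 394, so (8989/573) = (394/573)
factor out 2^1: 394 = 2^1·197; with 573 mod 8 = 5, (2/573) = -1; sign now -1; continue with (197/573)
flip (197/573) -> (573/197): both odd, 197 mod 4 = 1, 573 mod 4 = 1, so the flip contributes +1; sign now -1
(573/197): 573 mod 197 = 179, so (573/197) = (179/197)
flip (179/197) -> (197/179): both odd, 179 mod 4 = 3, 197 mod 4 = 1, so the flip contributes +1; sign now -1
(197/179): 197 mod 179 = 18, so (197/179) = (18/179)
factor out 2^1: 18 = 2^1·9; with 179 mod 8 = 3, (2/179) = -1; sign now +1; continue with (9/179)
flip (9/179) -> (179/9): both odd, 9 mod 4 = 1, 179 mod 4 = 3, so the flip contributes +1; sign now +1
(179/9): 179 mod 9 = 8, so (179/9) = (8/9)
factor out 2^3: 8 = 2^3·1; with 9 mod 8 = 1, (2/9) = +1; sign now +1; continue with (1/9)
reached (1/9) = 1, so the symbol is +1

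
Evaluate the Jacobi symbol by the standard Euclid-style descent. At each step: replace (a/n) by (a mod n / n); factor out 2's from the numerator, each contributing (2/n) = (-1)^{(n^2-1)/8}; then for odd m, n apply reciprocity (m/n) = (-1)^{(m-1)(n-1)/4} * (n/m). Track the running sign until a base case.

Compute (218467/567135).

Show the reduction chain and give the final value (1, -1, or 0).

reciprocity: (218467/567135) = -1·(567135/218467) since 218467 mod 4 = 3, 567135 mod 4 = 3; sign now -1
(567135/218467) = (130201/218467)   [reduce mod 218467]
reciprocity: (130201/218467) = +1·(218467/130201) since 130201 mod 4 = 1, 218467 mod 4 = 3; sign now -1
(218467/130201) = (88266/130201)   [reduce mod 130201]
88266 = 2^1·44133; (2/130201) = +1 since 130201 mod 8 = 1, so (88266/130201) = (+1)^1·(44133/130201); sign now -1
reciprocity: (44133/130201) = +1·(130201/44133) since 44133 mod 4 = 1, 130201 mod 4 = 1; sign now -1
(130201/44133) = (41935/44133)   [reduce mod 44133]
reciprocity: (41935/44133) = +1·(44133/41935) since 41935 mod 4 = 3, 44133 mod 4 = 1; sign now -1
(44133/41935) = (2198/41935)   [reduce mod 41935]
2198 = 2^1·1099; (2/41935) = +1 since 41935 mod 8 = 7, so (2198/41935) = (+1)^1·(1099/41935); sign now -1
reciprocity: (1099/41935) = -1·(41935/1099) since 1099 mod 4 = 3, 41935 mod 4 = 3; sign now +1
(41935/1099) = (173/1099)   [reduce mod 1099]
reciprocity: (173/1099) = +1·(1099/173) since 173 mod 4 = 1, 1099 mod 4 = 3; sign now +1
(1099/173) = (61/173)   [reduce mod 173]
reciprocity: (61/173) = +1·(173/61) since 61 mod 4 = 1, 173 mod 4 = 1; sign now +1
(173/61) = (51/61)   [reduce mod 61]
reciprocity: (51/61) = +1·(61/51) since 51 mod 4 = 3, 61 mod 4 = 1; sign now +1
(61/51) = (10/51)   [reduce mod 51]
10 = 2^1·5; (2/51) = -1 since 51 mod 8 = 3, so (10/51) = (-1)^1·(5/51); sign now -1
reciprocity: (5/51) = +1·(51/5) since 5 mod 4 = 1, 51 mod 4 = 3; sign now -1
(51/5) = (1/5)   [reduce mod 5]
(1/5) = 1; final value = sign = -1

-1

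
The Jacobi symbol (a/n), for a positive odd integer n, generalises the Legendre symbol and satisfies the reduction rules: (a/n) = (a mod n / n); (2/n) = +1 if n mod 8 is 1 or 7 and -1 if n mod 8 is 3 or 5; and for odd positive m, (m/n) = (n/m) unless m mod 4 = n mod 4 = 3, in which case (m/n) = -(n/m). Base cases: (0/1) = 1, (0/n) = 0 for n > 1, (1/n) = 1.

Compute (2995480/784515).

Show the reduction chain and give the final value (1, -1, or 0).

(2995480/784515): 2995480 mod 784515 = 641935, so (2995480/784515) = (641935/784515)
flip (641935/784515) -> (784515/641935): both odd, 641935 mod 4 = 3, 784515 mod 4 = 3, so the flip contributes -1; sign now -1
(784515/641935): 784515 mod 641935 = 142580, so (784515/641935) = (142580/641935)
factor out 2^2: 142580 = 2^2·35645; with 641935 mod 8 = 7, (2/641935) = +1; sign now -1; continue with (35645/641935)
flip (35645/641935) -> (641935/35645): both odd, 35645 mod 4 = 1, 641935 mod 4 = 3, so the flip contributes +1; sign now -1
(641935/35645): 641935 mod 35645 = 325, so (641935/35645) = (325/35645)
flip (325/35645) -> (35645/325): both odd, 325 mod 4 = 1, 35645 mod 4 = 1, so the flip contributes +1; sign now -1
(35645/325): 35645 mod 325 = 220, so (35645/325) = (220/325)
factor out 2^2: 220 = 2^2·55; with 325 mod 8 = 5, (2/325) = -1; sign now -1; continue with (55/325)
flip (55/325) -> (325/55): both odd, 55 mod 4 = 3, 325 mod 4 = 1, so the flip contributes +1; sign now -1
(325/55): 325 mod 55 = 50, so (325/55) = (50/55)
factor out 2^1: 50 = 2^1·25; with 55 mod 8 = 7, (2/55) = +1; sign now -1; continue with (25/55)
flip (25/55) -> (55/25): both odd, 25 mod 4 = 1, 55 mod 4 = 3, so the flip contributes +1; sign now -1
(55/25): 55 mod 25 = 5, so (55/25) = (5/25)
flip (5/25) -> (25/5): both odd, 5 mod 4 = 1, 25 mod 4 = 1, so the flip contributes +1; sign now -1
(25/5): 25 mod 5 = 0, so (25/5) = (0/5)
reached (0/5); gcd(a, n) > 1, so (0/5) = 0 and the symbol is 0

0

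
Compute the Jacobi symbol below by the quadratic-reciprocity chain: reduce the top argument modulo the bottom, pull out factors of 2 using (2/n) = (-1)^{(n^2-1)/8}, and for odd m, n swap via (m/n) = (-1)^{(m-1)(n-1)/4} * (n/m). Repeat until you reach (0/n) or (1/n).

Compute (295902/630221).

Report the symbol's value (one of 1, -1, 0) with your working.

295902 = 2^1·147951; (2/630221) = -1 since 630221 mod 8 = 5, so (295902/630221) = (-1)^1·(147951/630221); sign now -1
reciprocity: (147951/630221) = +1·(630221/147951) since 147951 mod 4 = 3, 630221 mod 4 = 1; sign now -1
(630221/147951) = (38417/147951)   [reduce mod 147951]
reciprocity: (38417/147951) = +1·(147951/38417) since 38417 mod 4 = 1, 147951 mod 4 = 3; sign now -1
(147951/38417) = (32700/38417)   [reduce mod 38417]
32700 = 2^2·8175; (2/38417) = +1 since 38417 mod 8 = 1, so (32700/38417) = (+1)^2·(8175/38417); sign now -1
reciprocity: (8175/38417) = +1·(38417/8175) since 8175 mod 4 = 3, 38417 mod 4 = 1; sign now -1
(38417/8175) = (5717/8175)   [reduce mod 8175]
reciprocity: (5717/8175) = +1·(8175/5717) since 5717 mod 4 = 1, 8175 mod 4 = 3; sign now -1
(8175/5717) = (2458/5717)   [reduce mod 5717]
2458 = 2^1·1229; (2/5717) = -1 since 5717 mod 8 = 5, so (2458/5717) = (-1)^1·(1229/5717); sign now +1
reciprocity: (1229/5717) = +1·(5717/1229) since 1229 mod 4 = 1, 5717 mod 4 = 1; sign now +1
(5717/1229) = (801/1229)   [reduce mod 1229]
reciprocity: (801/1229) = +1·(1229/801) since 801 mod 4 = 1, 1229 mod 4 = 1; sign now +1
(1229/801) = (428/801)   [reduce mod 801]
428 = 2^2·107; (2/801) = +1 since 801 mod 8 = 1, so (428/801) = (+1)^2·(107/801); sign now +1
reciprocity: (107/801) = +1·(801/107) since 107 mod 4 = 3, 801 mod 4 = 1; sign now +1
(801/107) = (52/107)   [reduce mod 107]
52 = 2^2·13; (2/107) = -1 since 107 mod 8 = 3, so (52/107) = (-1)^2·(13/107); sign now +1
reciprocity: (13/107) = +1·(107/13) since 13 mod 4 = 1, 107 mod 4 = 3; sign now +1
(107/13) = (3/13)   [reduce mod 13]
reciprocity: (3/13) = +1·(13/3) since 3 mod 4 = 3, 13 mod 4 = 1; sign now +1
(13/3) = (1/3)   [reduce mod 3]
(1/3) = 1; final value = sign = +1

1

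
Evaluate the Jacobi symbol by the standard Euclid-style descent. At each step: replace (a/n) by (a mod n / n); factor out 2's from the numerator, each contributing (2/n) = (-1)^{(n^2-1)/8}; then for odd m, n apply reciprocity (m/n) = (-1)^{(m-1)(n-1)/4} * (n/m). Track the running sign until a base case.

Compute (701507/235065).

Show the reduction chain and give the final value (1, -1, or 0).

(701507/235065): 701507 mod 235065 = 231377, so (701507/235065) = (231377/235065)
flip (231377/235065) -> (235065/231377): both odd, 231377 mod 4 = 1, 235065 mod 4 = 1, so the flip contributes +1; sign now +1
(235065/231377): 235065 mod 231377 = 3688, so (235065/231377) = (3688/231377)
factor out 2^3: 3688 = 2^3·461; with 231377 mod 8 = 1, (2/231377) = +1; sign now +1; continue with (461/231377)
flip (461/231377) -> (231377/461): both odd, 461 mod 4 = 1, 231377 mod 4 = 1, so the flip contributes +1; sign now +1
(231377/461): 231377 mod 461 = 416, so (231377/461) = (416/461)
factor out 2^5: 416 = 2^5·13; with 461 mod 8 = 5, (2/461) = -1; sign now -1; continue with (13/461)
flip (13/461) -> (461/13): both odd, 13 mod 4 = 1, 461 mod 4 = 1, so the flip contributes +1; sign now -1
(461/13): 461 mod 13 = 6, so (461/13) = (6/13)
factor out 2^1: 6 = 2^1·3; with 13 mod 8 = 5, (2/13) = -1; sign now +1; continue with (3/13)
flip (3/13) -> (13/3): both odd, 3 mod 4 = 3, 13 mod 4 = 1, so the flip contributes +1; sign now +1
(13/3): 13 mod 3 = 1, so (13/3) = (1/3)
reached (1/3) = 1, so the symbol is +1

1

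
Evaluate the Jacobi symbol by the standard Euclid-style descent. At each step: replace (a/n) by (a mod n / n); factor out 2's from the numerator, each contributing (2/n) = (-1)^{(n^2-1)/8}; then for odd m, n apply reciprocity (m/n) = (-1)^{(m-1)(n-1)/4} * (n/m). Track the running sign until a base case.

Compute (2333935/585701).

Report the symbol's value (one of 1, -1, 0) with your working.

(2333935/585701) = (576832/585701)   [reduce mod 585701]
576832 = 2^6·9013; (2/585701) = -1 since 585701 mod 8 = 5, so (576832/585701) = (-1)^6·(9013/585701); sign now +1
reciprocity: (9013/585701) = +1·(585701/9013) since 9013 mod 4 = 1, 585701 mod 4 = 1; sign now +1
(585701/9013) = (8869/9013)   [reduce mod 9013]
reciprocity: (8869/9013) = +1·(9013/8869) since 8869 mod 4 = 1, 9013 mod 4 = 1; sign now +1
(9013/8869) = (144/8869)   [reduce mod 8869]
144 = 2^4·9; (2/8869) = -1 since 8869 mod 8 = 5, so (144/8869) = (-1)^4·(9/8869); sign now +1
reciprocity: (9/8869) = +1·(8869/9) since 9 mod 4 = 1, 8869 mod 4 = 1; sign now +1
(8869/9) = (4/9)   [reduce mod 9]
4 = 2^2·1; (2/9) = +1 since 9 mod 8 = 1, so (4/9) = (+1)^2·(1/9); sign now +1
(1/9) = 1; final value = sign = +1

1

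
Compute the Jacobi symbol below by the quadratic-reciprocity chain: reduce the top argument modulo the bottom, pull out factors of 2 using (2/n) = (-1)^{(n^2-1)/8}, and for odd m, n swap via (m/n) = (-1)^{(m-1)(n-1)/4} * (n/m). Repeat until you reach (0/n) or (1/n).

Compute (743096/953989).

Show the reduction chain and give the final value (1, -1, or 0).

743096 = 2^3·92887; (2/953989) = -1 since 953989 mod 8 = 5, so (743096/953989) = (-1)^3·(92887/953989); sign now -1
reciprocity: (92887/953989) = +1·(953989/92887) since 92887 mod 4 = 3, 953989 mod 4 = 1; sign now -1
(953989/92887) = (25119/92887)   [reduce mod 92887]
reciprocity: (25119/92887) = -1·(92887/25119) since 25119 mod 4 = 3, 92887 mod 4 = 3; sign now +1
(92887/25119) = (17530/25119)   [reduce mod 25119]
17530 = 2^1·8765; (2/25119) = +1 since 25119 mod 8 = 7, so (17530/25119) = (+1)^1·(8765/25119); sign now +1
reciprocity: (8765/25119) = +1·(25119/8765) since 8765 mod 4 = 1, 25119 mod 4 = 3; sign now +1
(25119/8765) = (7589/8765)   [reduce mod 8765]
reciprocity: (7589/8765) = +1·(8765/7589) since 7589 mod 4 = 1, 8765 mod 4 = 1; sign now +1
(8765/7589) = (1176/7589)   [reduce mod 7589]
1176 = 2^3·147; (2/7589) = -1 since 7589 mod 8 = 5, so (1176/7589) = (-1)^3·(147/7589); sign now -1
reciprocity: (147/7589) = +1·(7589/147) since 147 mod 4 = 3, 7589 mod 4 = 1; sign now -1
(7589/147) = (92/147)   [reduce mod 147]
92 = 2^2·23; (2/147) = -1 since 147 mod 8 = 3, so (92/147) = (-1)^2·(23/147); sign now -1
reciprocity: (23/147) = -1·(147/23) since 23 mod 4 = 3, 147 mod 4 = 3; sign now +1
(147/23) = (9/23)   [reduce mod 23]
reciprocity: (9/23) = +1·(23/9) since 9 mod 4 = 1, 23 mod 4 = 3; sign now +1
(23/9) = (5/9)   [reduce mod 9]
reciprocity: (5/9) = +1·(9/5) since 5 mod 4 = 1, 9 mod 4 = 1; sign now +1
(9/5) = (4/5)   [reduce mod 5]
4 = 2^2·1; (2/5) = -1 since 5 mod 8 = 5, so (4/5) = (-1)^2·(1/5); sign now +1
(1/5) = 1; final value = sign = +1

1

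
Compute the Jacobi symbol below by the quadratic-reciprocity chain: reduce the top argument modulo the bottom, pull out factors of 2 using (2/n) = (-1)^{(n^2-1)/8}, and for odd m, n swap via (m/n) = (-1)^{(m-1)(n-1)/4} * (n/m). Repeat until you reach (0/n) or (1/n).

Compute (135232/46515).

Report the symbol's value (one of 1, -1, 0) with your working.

1

(135232/46515): 135232 mod 46515 = 42202, so (135232/46515) = (42202/46515)
factor out 2^1: 42202 = 2^1·21101; with 46515 mod 8 = 3, (2/46515) = -1; sign now -1; continue with (21101/46515)
flip (21101/46515) -> (46515/21101): both odd, 21101 mod 4 = 1, 46515 mod 4 = 3, so the flip contributes +1; sign now -1
(46515/21101): 46515 mod 21101 = 4313, so (46515/21101) = (4313/21101)
flip (4313/21101) -> (21101/4313): both odd, 4313 mod 4 = 1, 21101 mod 4 = 1, so the flip contributes +1; sign now -1
(21101/4313): 21101 mod 4313 = 3849, so (21101/4313) = (3849/4313)
flip (3849/4313) -> (4313/3849): both odd, 3849 mod 4 = 1, 4313 mod 4 = 1, so the flip contributes +1; sign now -1
(4313/3849): 4313 mod 3849 = 464, so (4313/3849) = (464/3849)
factor out 2^4: 464 = 2^4·29; with 3849 mod 8 = 1, (2/3849) = +1; sign now -1; continue with (29/3849)
flip (29/3849) -> (3849/29): both odd, 29 mod 4 = 1, 3849 mod 4 = 1, so the flip contributes +1; sign now -1
(3849/29): 3849 mod 29 = 21, so (3849/29) = (21/29)
flip (21/29) -> (29/21): both odd, 21 mod 4 = 1, 29 mod 4 = 1, so the flip contributes +1; sign now -1
(29/21): 29 mod 21 = 8, so (29/21) = (8/21)
factor out 2^3: 8 = 2^3·1; with 21 mod 8 = 5, (2/21) = -1; sign now +1; continue with (1/21)
reached (1/21) = 1, so the symbol is +1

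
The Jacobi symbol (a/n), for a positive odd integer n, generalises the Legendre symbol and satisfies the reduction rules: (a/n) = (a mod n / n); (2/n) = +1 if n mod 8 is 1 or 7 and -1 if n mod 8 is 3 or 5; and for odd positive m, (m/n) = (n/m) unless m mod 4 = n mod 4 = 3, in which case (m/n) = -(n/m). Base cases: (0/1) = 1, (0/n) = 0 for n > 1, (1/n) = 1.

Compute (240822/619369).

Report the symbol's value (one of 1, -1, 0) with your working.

240822 = 2^1·120411; (2/619369) = +1 since 619369 mod 8 = 1, so (240822/619369) = (+1)^1·(120411/619369); sign now +1
reciprocity: (120411/619369) = +1·(619369/120411) since 120411 mod 4 = 3, 619369 mod 4 = 1; sign now +1
(619369/120411) = (17314/120411)   [reduce mod 120411]
17314 = 2^1·8657; (2/120411) = -1 since 120411 mod 8 = 3, so (17314/120411) = (-1)^1·(8657/120411); sign now -1
reciprocity: (8657/120411) = +1·(120411/8657) since 8657 mod 4 = 1, 120411 mod 4 = 3; sign now -1
(120411/8657) = (7870/8657)   [reduce mod 8657]
7870 = 2^1·3935; (2/8657) = +1 since 8657 mod 8 = 1, so (7870/8657) = (+1)^1·(3935/8657); sign now -1
reciprocity: (3935/8657) = +1·(8657/3935) since 3935 mod 4 = 3, 8657 mod 4 = 1; sign now -1
(8657/3935) = (787/3935)   [reduce mod 3935]
reciprocity: (787/3935) = -1·(3935/787) since 787 mod 4 = 3, 3935 mod 4 = 3; sign now +1
(3935/787) = (0/787)   [reduce mod 787]
(0/787) = 0   [gcd(a, n) > 1]; final value = 0

0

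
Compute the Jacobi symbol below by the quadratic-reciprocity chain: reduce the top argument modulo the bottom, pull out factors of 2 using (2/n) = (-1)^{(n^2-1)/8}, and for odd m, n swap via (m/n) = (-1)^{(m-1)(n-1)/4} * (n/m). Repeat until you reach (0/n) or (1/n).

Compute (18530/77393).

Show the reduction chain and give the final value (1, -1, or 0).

-1

factor out 2^1: 18530 = 2^1·9265; with 77393 mod 8 = 1, (2/77393) = +1; sign now +1; continue with (9265/77393)
flip (9265/77393) -> (77393/9265): both odd, 9265 mod 4 = 1, 77393 mod 4 = 1, so the flip contributes +1; sign now +1
(77393/9265): 77393 mod 9265 = 3273, so (77393/9265) = (3273/9265)
flip (3273/9265) -> (9265/3273): both odd, 3273 mod 4 = 1, 9265 mod 4 = 1, so the flip contributes +1; sign now +1
(9265/3273): 9265 mod 3273 = 2719, so (9265/3273) = (2719/3273)
flip (2719/3273) -> (3273/2719): both odd, 2719 mod 4 = 3, 3273 mod 4 = 1, so the flip contributes +1; sign now +1
(3273/2719): 3273 mod 2719 = 554, so (3273/2719) = (554/2719)
factor out 2^1: 554 = 2^1·277; with 2719 mod 8 = 7, (2/2719) = +1; sign now +1; continue with (277/2719)
flip (277/2719) -> (2719/277): both odd, 277 mod 4 = 1, 2719 mod 4 = 3, so the flip contributes +1; sign now +1
(2719/277): 2719 mod 277 = 226, so (2719/277) = (226/277)
factor out 2^1: 226 = 2^1·113; with 277 mod 8 = 5, (2/277) = -1; sign now -1; continue with (113/277)
flip (113/277) -> (277/113): both odd, 113 mod 4 = 1, 277 mod 4 = 1, so the flip contributes +1; sign now -1
(277/113): 277 mod 113 = 51, so (277/113) = (51/113)
flip (51/113) -> (113/51): both odd, 51 mod 4 = 3, 113 mod 4 = 1, so the flip contributes +1; sign now -1
(113/51): 113 mod 51 = 11, so (113/51) = (11/51)
flip (11/51) -> (51/11): both odd, 11 mod 4 = 3, 51 mod 4 = 3, so the flip contributes -1; sign now +1
(51/11): 51 mod 11 = 7, so (51/11) = (7/11)
flip (7/11) -> (11/7): both odd, 7 mod 4 = 3, 11 mod 4 = 3, so the flip contributes -1; sign now -1
(11/7): 11 mod 7 = 4, so (11/7) = (4/7)
factor out 2^2: 4 = 2^2·1; with 7 mod 8 = 7, (2/7) = +1; sign now -1; continue with (1/7)
reached (1/7) = 1, so the symbol is -1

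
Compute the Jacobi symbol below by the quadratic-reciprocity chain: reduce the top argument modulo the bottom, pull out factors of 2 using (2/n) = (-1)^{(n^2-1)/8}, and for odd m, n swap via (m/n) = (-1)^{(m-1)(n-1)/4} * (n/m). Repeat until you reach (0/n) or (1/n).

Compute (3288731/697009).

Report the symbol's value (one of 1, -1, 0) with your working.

(3288731/697009): 3288731 mod 697009 = 500695, so (3288731/697009) = (500695/697009)
flip (500695/697009) -> (697009/500695): both odd, 500695 mod 4 = 3, 697009 mod 4 = 1, so the flip contributes +1; sign now +1
(697009/500695): 697009 mod 500695 = 196314, so (697009/500695) = (196314/500695)
factor out 2^1: 196314 = 2^1·98157; with 500695 mod 8 = 7, (2/500695) = +1; sign now +1; continue with (98157/500695)
flip (98157/500695) -> (500695/98157): both odd, 98157 mod 4 = 1, 500695 mod 4 = 3, so the flip contributes +1; sign now +1
(500695/98157): 500695 mod 98157 = 9910, so (500695/98157) = (9910/98157)
factor out 2^1: 9910 = 2^1·4955; with 98157 mod 8 = 5, (2/98157) = -1; sign now -1; continue with (4955/98157)
flip (4955/98157) -> (98157/4955): both odd, 4955 mod 4 = 3, 98157 mod 4 = 1, so the flip contributes +1; sign now -1
(98157/4955): 98157 mod 4955 = 4012, so (98157/4955) = (4012/4955)
factor out 2^2: 4012 = 2^2·1003; with 4955 mod 8 = 3, (2/4955) = -1; sign now -1; continue with (1003/4955)
flip (1003/4955) -> (4955/1003): both odd, 1003 mod 4 = 3, 4955 mod 4 = 3, so the flip contributes -1; sign now +1
(4955/1003): 4955 mod 1003 = 943, so (4955/1003) = (943/1003)
flip (943/1003) -> (1003/943): both odd, 943 mod 4 = 3, 1003 mod 4 = 3, so the flip contributes -1; sign now -1
(1003/943): 1003 mod 943 = 60, so (1003/943) = (60/943)
factor out 2^2: 60 = 2^2·15; with 943 mod 8 = 7, (2/943) = +1; sign now -1; continue with (15/943)
flip (15/943) -> (943/15): both odd, 15 mod 4 = 3, 943 mod 4 = 3, so the flip contributes -1; sign now +1
(943/15): 943 mod 15 = 13, so (943/15) = (13/15)
flip (13/15) -> (15/13): both odd, 13 mod 4 = 1, 15 mod 4 = 3, so the flip contributes +1; sign now +1
(15/13): 15 mod 13 = 2, so (15/13) = (2/13)
factor out 2^1: 2 = 2^1·1; with 13 mod 8 = 5, (2/13) = -1; sign now -1; continue with (1/13)
reached (1/13) = 1, so the symbol is -1

-1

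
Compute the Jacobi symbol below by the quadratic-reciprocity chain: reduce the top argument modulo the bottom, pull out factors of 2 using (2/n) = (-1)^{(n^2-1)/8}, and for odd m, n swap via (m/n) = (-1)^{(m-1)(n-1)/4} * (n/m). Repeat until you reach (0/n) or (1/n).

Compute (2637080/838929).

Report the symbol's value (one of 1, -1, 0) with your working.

-1

(2637080/838929): 2637080 mod 838929 = 120293, so (2637080/838929) = (120293/838929)
flip (120293/838929) -> (838929/120293): both odd, 120293 mod 4 = 1, 838929 mod 4 = 1, so the flip contributes +1; sign now +1
(838929/120293): 838929 mod 120293 = 117171, so (838929/120293) = (117171/120293)
flip (117171/120293) -> (120293/117171): both odd, 117171 mod 4 = 3, 120293 mod 4 = 1, so the flip contributes +1; sign now +1
(120293/117171): 120293 mod 117171 = 3122, so (120293/117171) = (3122/117171)
factor out 2^1: 3122 = 2^1·1561; with 117171 mod 8 = 3, (2/117171) = -1; sign now -1; continue with (1561/117171)
flip (1561/117171) -> (117171/1561): both odd, 1561 mod 4 = 1, 117171 mod 4 = 3, so the flip contributes +1; sign now -1
(117171/1561): 117171 mod 1561 = 96, so (117171/1561) = (96/1561)
factor out 2^5: 96 = 2^5·3; with 1561 mod 8 = 1, (2/1561) = +1; sign now -1; continue with (3/1561)
flip (3/1561) -> (1561/3): both odd, 3 mod 4 = 3, 1561 mod 4 = 1, so the flip contributes +1; sign now -1
(1561/3): 1561 mod 3 = 1, so (1561/3) = (1/3)
reached (1/3) = 1, so the symbol is -1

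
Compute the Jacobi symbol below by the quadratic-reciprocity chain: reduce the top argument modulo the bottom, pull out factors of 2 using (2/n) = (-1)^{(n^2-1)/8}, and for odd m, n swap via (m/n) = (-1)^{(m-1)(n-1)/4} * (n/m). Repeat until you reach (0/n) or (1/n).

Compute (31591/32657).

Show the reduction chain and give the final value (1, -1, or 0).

reciprocity: (31591/32657) = +1·(32657/31591) since 31591 mod 4 = 3, 32657 mod 4 = 1; sign now +1
(32657/31591) = (1066/31591)   [reduce mod 31591]
1066 = 2^1·533; (2/31591) = +1 since 31591 mod 8 = 7, so (1066/31591) = (+1)^1·(533/31591); sign now +1
reciprocity: (533/31591) = +1·(31591/533) since 533 mod 4 = 1, 31591 mod 4 = 3; sign now +1
(31591/533) = (144/533)   [reduce mod 533]
144 = 2^4·9; (2/533) = -1 since 533 mod 8 = 5, so (144/533) = (-1)^4·(9/533); sign now +1
reciprocity: (9/533) = +1·(533/9) since 9 mod 4 = 1, 533 mod 4 = 1; sign now +1
(533/9) = (2/9)   [reduce mod 9]
2 = 2^1·1; (2/9) = +1 since 9 mod 8 = 1, so (2/9) = (+1)^1·(1/9); sign now +1
(1/9) = 1; final value = sign = +1

1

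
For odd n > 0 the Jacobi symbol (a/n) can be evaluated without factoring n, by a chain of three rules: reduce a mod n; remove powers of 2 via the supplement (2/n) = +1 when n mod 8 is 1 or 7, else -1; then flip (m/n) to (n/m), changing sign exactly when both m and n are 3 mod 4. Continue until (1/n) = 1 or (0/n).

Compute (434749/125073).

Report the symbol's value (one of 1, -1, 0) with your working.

(434749/125073): 434749 mod 125073 = 59530, so (434749/125073) = (59530/125073)
factor out 2^1: 59530 = 2^1·29765; with 125073 mod 8 = 1, (2/125073) = +1; sign now +1; continue with (29765/125073)
flip (29765/125073) -> (125073/29765): both odd, 29765 mod 4 = 1, 125073 mod 4 = 1, so the flip contributes +1; sign now +1
(125073/29765): 125073 mod 29765 = 6013, so (125073/29765) = (6013/29765)
flip (6013/29765) -> (29765/6013): both odd, 6013 mod 4 = 1, 29765 mod 4 = 1, so the flip contributes +1; sign now +1
(29765/6013): 29765 mod 6013 = 5713, so (29765/6013) = (5713/6013)
flip (5713/6013) -> (6013/5713): both odd, 5713 mod 4 = 1, 6013 mod 4 = 1, so the flip contributes +1; sign now +1
(6013/5713): 6013 mod 5713 = 300, so (6013/5713) = (300/5713)
factor out 2^2: 300 = 2^2·75; with 5713 mod 8 = 1, (2/5713) = +1; sign now +1; continue with (75/5713)
flip (75/5713) -> (5713/75): both odd, 75 mod 4 = 3, 5713 mod 4 = 1, so the flip contributes +1; sign now +1
(5713/75): 5713 mod 75 = 13, so (5713/75) = (13/75)
flip (13/75) -> (75/13): both odd, 13 mod 4 = 1, 75 mod 4 = 3, so the flip contributes +1; sign now +1
(75/13): 75 mod 13 = 10, so (75/13) = (10/13)
factor out 2^1: 10 = 2^1·5; with 13 mod 8 = 5, (2/13) = -1; sign now -1; continue with (5/13)
flip (5/13) -> (13/5): both odd, 5 mod 4 = 1, 13 mod 4 = 1, so the flip contributes +1; sign now -1
(13/5): 13 mod 5 = 3, so (13/5) = (3/5)
flip (3/5) -> (5/3): both odd, 3 mod 4 = 3, 5 mod 4 = 1, so the flip contributes +1; sign now -1
(5/3): 5 mod 3 = 2, so (5/3) = (2/3)
factor out 2^1: 2 = 2^1·1; with 3 mod 8 = 3, (2/3) = -1; sign now +1; continue with (1/3)
reached (1/3) = 1, so the symbol is +1

1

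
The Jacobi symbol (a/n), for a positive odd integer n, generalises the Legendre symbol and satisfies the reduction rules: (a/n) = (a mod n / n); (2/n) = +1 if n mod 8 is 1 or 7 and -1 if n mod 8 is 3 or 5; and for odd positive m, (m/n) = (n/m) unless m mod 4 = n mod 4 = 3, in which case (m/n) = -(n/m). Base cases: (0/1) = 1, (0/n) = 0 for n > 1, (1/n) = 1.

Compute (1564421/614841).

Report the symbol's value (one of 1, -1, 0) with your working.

-1

(1564421/614841) = (334739/614841)   [reduce mod 614841]
reciprocity: (334739/614841) = +1·(614841/334739) since 334739 mod 4 = 3, 614841 mod 4 = 1; sign now +1
(614841/334739) = (280102/334739)   [reduce mod 334739]
280102 = 2^1·140051; (2/334739) = -1 since 334739 mod 8 = 3, so (280102/334739) = (-1)^1·(140051/334739); sign now -1
reciprocity: (140051/334739) = -1·(334739/140051) since 140051 mod 4 = 3, 334739 mod 4 = 3; sign now +1
(334739/140051) = (54637/140051)   [reduce mod 140051]
reciprocity: (54637/140051) = +1·(140051/54637) since 54637 mod 4 = 1, 140051 mod 4 = 3; sign now +1
(140051/54637) = (30777/54637)   [reduce mod 54637]
reciprocity: (30777/54637) = +1·(54637/30777) since 30777 mod 4 = 1, 54637 mod 4 = 1; sign now +1
(54637/30777) = (23860/30777)   [reduce mod 30777]
23860 = 2^2·5965; (2/30777) = +1 since 30777 mod 8 = 1, so (23860/30777) = (+1)^2·(5965/30777); sign now +1
reciprocity: (5965/30777) = +1·(30777/5965) since 5965 mod 4 = 1, 30777 mod 4 = 1; sign now +1
(30777/5965) = (952/5965)   [reduce mod 5965]
952 = 2^3·119; (2/5965) = -1 since 5965 mod 8 = 5, so (952/5965) = (-1)^3·(119/5965); sign now -1
reciprocity: (119/5965) = +1·(5965/119) since 119 mod 4 = 3, 5965 mod 4 = 1; sign now -1
(5965/119) = (15/119)   [reduce mod 119]
reciprocity: (15/119) = -1·(119/15) since 15 mod 4 = 3, 119 mod 4 = 3; sign now +1
(119/15) = (14/15)   [reduce mod 15]
14 = 2^1·7; (2/15) = +1 since 15 mod 8 = 7, so (14/15) = (+1)^1·(7/15); sign now +1
reciprocity: (7/15) = -1·(15/7) since 7 mod 4 = 3, 15 mod 4 = 3; sign now -1
(15/7) = (1/7)   [reduce mod 7]
(1/7) = 1; final value = sign = -1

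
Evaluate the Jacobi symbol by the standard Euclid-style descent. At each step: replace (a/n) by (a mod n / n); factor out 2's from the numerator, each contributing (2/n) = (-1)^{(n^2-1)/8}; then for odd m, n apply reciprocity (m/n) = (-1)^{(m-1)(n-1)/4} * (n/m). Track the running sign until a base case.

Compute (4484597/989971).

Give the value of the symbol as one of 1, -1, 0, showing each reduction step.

1

(4484597/989971): 4484597 mod 989971 = 524713, so (4484597/989971) = (524713/989971)
flip (524713/989971) -> (989971/524713): both odd, 524713 mod 4 = 1, 989971 mod 4 = 3, so the flip contributes +1; sign now +1
(989971/524713): 989971 mod 524713 = 465258, so (989971/524713) = (465258/524713)
factor out 2^1: 465258 = 2^1·232629; with 524713 mod 8 = 1, (2/524713) = +1; sign now +1; continue with (232629/524713)
flip (232629/524713) -> (524713/232629): both odd, 232629 mod 4 = 1, 524713 mod 4 = 1, so the flip contributes +1; sign now +1
(524713/232629): 524713 mod 232629 = 59455, so (524713/232629) = (59455/232629)
flip (59455/232629) -> (232629/59455): both odd, 59455 mod 4 = 3, 232629 mod 4 = 1, so the flip contributes +1; sign now +1
(232629/59455): 232629 mod 59455 = 54264, so (232629/59455) = (54264/59455)
factor out 2^3: 54264 = 2^3·6783; with 59455 mod 8 = 7, (2/59455) = +1; sign now +1; continue with (6783/59455)
flip (6783/59455) -> (59455/6783): both odd, 6783 mod 4 = 3, 59455 mod 4 = 3, so the flip contributes -1; sign now -1
(59455/6783): 59455 mod 6783 = 5191, so (59455/6783) = (5191/6783)
flip (5191/6783) -> (6783/5191): both odd, 5191 mod 4 = 3, 6783 mod 4 = 3, so the flip contributes -1; sign now +1
(6783/5191): 6783 mod 5191 = 1592, so (6783/5191) = (1592/5191)
factor out 2^3: 1592 = 2^3·199; with 5191 mod 8 = 7, (2/5191) = +1; sign now +1; continue with (199/5191)
flip (199/5191) -> (5191/199): both odd, 199 mod 4 = 3, 5191 mod 4 = 3, so the flip contributes -1; sign now -1
(5191/199): 5191 mod 199 = 17, so (5191/199) = (17/199)
flip (17/199) -> (199/17): both odd, 17 mod 4 = 1, 199 mod 4 = 3, so the flip contributes +1; sign now -1
(199/17): 199 mod 17 = 12, so (199/17) = (12/17)
factor out 2^2: 12 = 2^2·3; with 17 mod 8 = 1, (2/17) = +1; sign now -1; continue with (3/17)
flip (3/17) -> (17/3): both odd, 3 mod 4 = 3, 17 mod 4 = 1, so the flip contributes +1; sign now -1
(17/3): 17 mod 3 = 2, so (17/3) = (2/3)
factor out 2^1: 2 = 2^1·1; with 3 mod 8 = 3, (2/3) = -1; sign now +1; continue with (1/3)
reached (1/3) = 1, so the symbol is +1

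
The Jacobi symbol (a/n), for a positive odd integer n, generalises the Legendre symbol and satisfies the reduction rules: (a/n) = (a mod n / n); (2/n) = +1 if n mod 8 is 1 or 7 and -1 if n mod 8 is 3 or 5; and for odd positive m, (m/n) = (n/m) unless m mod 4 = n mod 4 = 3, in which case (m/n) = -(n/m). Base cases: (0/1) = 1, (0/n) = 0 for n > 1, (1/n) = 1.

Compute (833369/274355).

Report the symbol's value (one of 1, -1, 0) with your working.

-1

(833369/274355): 833369 mod 274355 = 10304, so (833369/274355) = (10304/274355)
factor out 2^6: 10304 = 2^6·161; with 274355 mod 8 = 3, (2/274355) = -1; sign now +1; continue with (161/274355)
flip (161/274355) -> (274355/161): both odd, 161 mod 4 = 1, 274355 mod 4 = 3, so the flip contributes +1; sign now +1
(274355/161): 274355 mod 161 = 11, so (274355/161) = (11/161)
flip (11/161) -> (161/11): both odd, 11 mod 4 = 3, 161 mod 4 = 1, so the flip contributes +1; sign now +1
(161/11): 161 mod 11 = 7, so (161/11) = (7/11)
flip (7/11) -> (11/7): both odd, 7 mod 4 = 3, 11 mod 4 = 3, so the flip contributes -1; sign now -1
(11/7): 11 mod 7 = 4, so (11/7) = (4/7)
factor out 2^2: 4 = 2^2·1; with 7 mod 8 = 7, (2/7) = +1; sign now -1; continue with (1/7)
reached (1/7) = 1, so the symbol is -1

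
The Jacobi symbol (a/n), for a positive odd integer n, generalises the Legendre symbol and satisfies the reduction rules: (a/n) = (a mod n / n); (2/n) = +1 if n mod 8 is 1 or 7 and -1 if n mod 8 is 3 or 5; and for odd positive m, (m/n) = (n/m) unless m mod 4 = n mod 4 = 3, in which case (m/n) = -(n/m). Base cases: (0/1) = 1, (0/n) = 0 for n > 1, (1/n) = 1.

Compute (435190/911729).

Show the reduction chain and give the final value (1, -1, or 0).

0

435190 = 2^1·217595; (2/911729) = +1 since 911729 mod 8 = 1, so (435190/911729) = (+1)^1·(217595/911729); sign now +1
reciprocity: (217595/911729) = +1·(911729/217595) since 217595 mod 4 = 3, 911729 mod 4 = 1; sign now +1
(911729/217595) = (41349/217595)   [reduce mod 217595]
reciprocity: (41349/217595) = +1·(217595/41349) since 41349 mod 4 = 1, 217595 mod 4 = 3; sign now +1
(217595/41349) = (10850/41349)   [reduce mod 41349]
10850 = 2^1·5425; (2/41349) = -1 since 41349 mod 8 = 5, so (10850/41349) = (-1)^1·(5425/41349); sign now -1
reciprocity: (5425/41349) = +1·(41349/5425) since 5425 mod 4 = 1, 41349 mod 4 = 1; sign now -1
(41349/5425) = (3374/5425)   [reduce mod 5425]
3374 = 2^1·1687; (2/5425) = +1 since 5425 mod 8 = 1, so (3374/5425) = (+1)^1·(1687/5425); sign now -1
reciprocity: (1687/5425) = +1·(5425/1687) since 1687 mod 4 = 3, 5425 mod 4 = 1; sign now -1
(5425/1687) = (364/1687)   [reduce mod 1687]
364 = 2^2·91; (2/1687) = +1 since 1687 mod 8 = 7, so (364/1687) = (+1)^2·(91/1687); sign now -1
reciprocity: (91/1687) = -1·(1687/91) since 91 mod 4 = 3, 1687 mod 4 = 3; sign now +1
(1687/91) = (49/91)   [reduce mod 91]
reciprocity: (49/91) = +1·(91/49) since 49 mod 4 = 1, 91 mod 4 = 3; sign now +1
(91/49) = (42/49)   [reduce mod 49]
42 = 2^1·21; (2/49) = +1 since 49 mod 8 = 1, so (42/49) = (+1)^1·(21/49); sign now +1
reciprocity: (21/49) = +1·(49/21) since 21 mod 4 = 1, 49 mod 4 = 1; sign now +1
(49/21) = (7/21)   [reduce mod 21]
reciprocity: (7/21) = +1·(21/7) since 7 mod 4 = 3, 21 mod 4 = 1; sign now +1
(21/7) = (0/7)   [reduce mod 7]
(0/7) = 0   [gcd(a, n) > 1]; final value = 0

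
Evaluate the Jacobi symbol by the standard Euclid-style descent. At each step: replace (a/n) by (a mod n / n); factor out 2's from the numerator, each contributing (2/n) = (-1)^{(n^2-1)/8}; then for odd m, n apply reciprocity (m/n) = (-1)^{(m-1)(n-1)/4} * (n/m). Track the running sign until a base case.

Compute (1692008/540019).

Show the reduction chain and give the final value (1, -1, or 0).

(1692008/540019) = (71951/540019)   [reduce mod 540019]
reciprocity: (71951/540019) = -1·(540019/71951) since 71951 mod 4 = 3, 540019 mod 4 = 3; sign now -1
(540019/71951) = (36362/71951)   [reduce mod 71951]
36362 = 2^1·18181; (2/71951) = +1 since 71951 mod 8 = 7, so (36362/71951) = (+1)^1·(18181/71951); sign now -1
reciprocity: (18181/71951) = +1·(71951/18181) since 18181 mod 4 = 1, 71951 mod 4 = 3; sign now -1
(71951/18181) = (17408/18181)   [reduce mod 18181]
17408 = 2^10·17; (2/18181) = -1 since 18181 mod 8 = 5, so (17408/18181) = (-1)^10·(17/18181); sign now -1
reciprocity: (17/18181) = +1·(18181/17) since 17 mod 4 = 1, 18181 mod 4 = 1; sign now -1
(18181/17) = (8/17)   [reduce mod 17]
8 = 2^3·1; (2/17) = +1 since 17 mod 8 = 1, so (8/17) = (+1)^3·(1/17); sign now -1
(1/17) = 1; final value = sign = -1

-1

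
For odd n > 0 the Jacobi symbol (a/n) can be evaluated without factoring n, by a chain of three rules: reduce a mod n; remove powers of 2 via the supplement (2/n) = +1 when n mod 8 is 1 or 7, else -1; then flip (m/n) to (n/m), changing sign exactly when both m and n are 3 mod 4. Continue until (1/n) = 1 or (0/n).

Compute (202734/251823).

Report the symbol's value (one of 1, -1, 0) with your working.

0

202734 = 2^1·101367; (2/251823) = +1 since 251823 mod 8 = 7, so (202734/251823) = (+1)^1·(101367/251823); sign now +1
reciprocity: (101367/251823) = -1·(251823/101367) since 101367 mod 4 = 3, 251823 mod 4 = 3; sign now -1
(251823/101367) = (49089/101367)   [reduce mod 101367]
reciprocity: (49089/101367) = +1·(101367/49089) since 49089 mod 4 = 1, 101367 mod 4 = 3; sign now -1
(101367/49089) = (3189/49089)   [reduce mod 49089]
reciprocity: (3189/49089) = +1·(49089/3189) since 3189 mod 4 = 1, 49089 mod 4 = 1; sign now -1
(49089/3189) = (1254/3189)   [reduce mod 3189]
1254 = 2^1·627; (2/3189) = -1 since 3189 mod 8 = 5, so (1254/3189) = (-1)^1·(627/3189); sign now +1
reciprocity: (627/3189) = +1·(3189/627) since 627 mod 4 = 3, 3189 mod 4 = 1; sign now +1
(3189/627) = (54/627)   [reduce mod 627]
54 = 2^1·27; (2/627) = -1 since 627 mod 8 = 3, so (54/627) = (-1)^1·(27/627); sign now -1
reciprocity: (27/627) = -1·(627/27) since 27 mod 4 = 3, 627 mod 4 = 3; sign now +1
(627/27) = (6/27)   [reduce mod 27]
6 = 2^1·3; (2/27) = -1 since 27 mod 8 = 3, so (6/27) = (-1)^1·(3/27); sign now -1
reciprocity: (3/27) = -1·(27/3) since 3 mod 4 = 3, 27 mod 4 = 3; sign now +1
(27/3) = (0/3)   [reduce mod 3]
(0/3) = 0   [gcd(a, n) > 1]; final value = 0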